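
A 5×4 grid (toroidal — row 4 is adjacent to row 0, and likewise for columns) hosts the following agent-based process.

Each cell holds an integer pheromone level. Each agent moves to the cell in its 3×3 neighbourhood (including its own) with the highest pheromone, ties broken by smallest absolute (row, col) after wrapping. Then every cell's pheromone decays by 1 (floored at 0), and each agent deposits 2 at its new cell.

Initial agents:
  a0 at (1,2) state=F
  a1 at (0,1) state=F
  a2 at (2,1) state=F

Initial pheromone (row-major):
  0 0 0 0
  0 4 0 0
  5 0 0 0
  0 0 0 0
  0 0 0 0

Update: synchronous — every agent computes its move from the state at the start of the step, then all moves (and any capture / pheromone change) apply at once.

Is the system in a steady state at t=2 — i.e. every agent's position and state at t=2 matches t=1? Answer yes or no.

t=1: a0@(1,1) a1@(1,1) a2@(2,0) | pheromone: 0 0 0 0 / 0 7 0 0 / 6 0 0 0 / 0 0 0 0 / 0 0 0 0
t=2: a0@(1,1) a1@(1,1) a2@(1,1) | pheromone: 0 0 0 0 / 0 12 0 0 / 5 0 0 0 / 0 0 0 0 / 0 0 0 0

no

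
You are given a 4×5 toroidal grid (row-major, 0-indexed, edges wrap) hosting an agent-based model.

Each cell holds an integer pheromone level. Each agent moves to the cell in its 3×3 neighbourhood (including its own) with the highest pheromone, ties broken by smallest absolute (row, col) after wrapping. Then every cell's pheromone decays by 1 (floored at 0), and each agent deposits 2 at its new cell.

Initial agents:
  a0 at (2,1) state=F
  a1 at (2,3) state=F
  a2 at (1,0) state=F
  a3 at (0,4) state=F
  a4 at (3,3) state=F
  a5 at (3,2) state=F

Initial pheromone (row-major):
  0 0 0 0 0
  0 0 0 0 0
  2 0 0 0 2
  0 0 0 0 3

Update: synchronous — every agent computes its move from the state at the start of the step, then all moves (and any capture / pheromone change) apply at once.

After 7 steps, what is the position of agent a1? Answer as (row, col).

(3, 4)

t=1: a0@(2,0) a1@(3,4) a2@(2,0) a3@(3,4) a4@(3,4) a5@(0,1) | pheromone: 0 2 0 0 0 / 0 0 0 0 0 / 5 0 0 0 1 / 0 0 0 0 8
t=2: a0@(3,4) a1@(3,4) a2@(3,4) a3@(3,4) a4@(3,4) a5@(0,1) | pheromone: 0 3 0 0 0 / 0 0 0 0 0 / 4 0 0 0 0 / 0 0 0 0 17
t=3: a0@(3,4) a1@(3,4) a2@(3,4) a3@(3,4) a4@(3,4) a5@(0,1) | pheromone: 0 4 0 0 0 / 0 0 0 0 0 / 3 0 0 0 0 / 0 0 0 0 26
t=4: a0@(3,4) a1@(3,4) a2@(3,4) a3@(3,4) a4@(3,4) a5@(0,1) | pheromone: 0 5 0 0 0 / 0 0 0 0 0 / 2 0 0 0 0 / 0 0 0 0 35
t=5: a0@(3,4) a1@(3,4) a2@(3,4) a3@(3,4) a4@(3,4) a5@(0,1) | pheromone: 0 6 0 0 0 / 0 0 0 0 0 / 1 0 0 0 0 / 0 0 0 0 44
t=6: a0@(3,4) a1@(3,4) a2@(3,4) a3@(3,4) a4@(3,4) a5@(0,1) | pheromone: 0 7 0 0 0 / 0 0 0 0 0 / 0 0 0 0 0 / 0 0 0 0 53
t=7: a0@(3,4) a1@(3,4) a2@(3,4) a3@(3,4) a4@(3,4) a5@(0,1) | pheromone: 0 8 0 0 0 / 0 0 0 0 0 / 0 0 0 0 0 / 0 0 0 0 62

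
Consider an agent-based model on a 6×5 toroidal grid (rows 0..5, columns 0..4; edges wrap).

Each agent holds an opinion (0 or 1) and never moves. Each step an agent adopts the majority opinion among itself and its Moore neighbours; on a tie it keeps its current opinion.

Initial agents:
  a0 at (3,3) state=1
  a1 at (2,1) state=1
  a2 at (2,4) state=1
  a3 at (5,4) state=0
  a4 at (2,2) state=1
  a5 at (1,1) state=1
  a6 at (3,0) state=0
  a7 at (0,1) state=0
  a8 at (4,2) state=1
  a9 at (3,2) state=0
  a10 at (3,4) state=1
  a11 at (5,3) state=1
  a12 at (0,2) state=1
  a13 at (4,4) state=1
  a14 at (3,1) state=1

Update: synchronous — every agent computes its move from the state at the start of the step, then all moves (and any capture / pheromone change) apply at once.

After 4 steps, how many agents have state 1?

15

t=1: a0@(3,3):1 a1@(2,1):1 a2@(2,4):1 a3@(5,4):1 a4@(2,2):1 a5@(1,1):1 a6@(3,0):1 a7@(0,1):1 a8@(4,2):1 a9@(3,2):1 a10@(3,4):1 a11@(5,3):1 a12@(0,2):1 a13@(4,4):1 a14@(3,1):1
t=2: (unchanged — steady state)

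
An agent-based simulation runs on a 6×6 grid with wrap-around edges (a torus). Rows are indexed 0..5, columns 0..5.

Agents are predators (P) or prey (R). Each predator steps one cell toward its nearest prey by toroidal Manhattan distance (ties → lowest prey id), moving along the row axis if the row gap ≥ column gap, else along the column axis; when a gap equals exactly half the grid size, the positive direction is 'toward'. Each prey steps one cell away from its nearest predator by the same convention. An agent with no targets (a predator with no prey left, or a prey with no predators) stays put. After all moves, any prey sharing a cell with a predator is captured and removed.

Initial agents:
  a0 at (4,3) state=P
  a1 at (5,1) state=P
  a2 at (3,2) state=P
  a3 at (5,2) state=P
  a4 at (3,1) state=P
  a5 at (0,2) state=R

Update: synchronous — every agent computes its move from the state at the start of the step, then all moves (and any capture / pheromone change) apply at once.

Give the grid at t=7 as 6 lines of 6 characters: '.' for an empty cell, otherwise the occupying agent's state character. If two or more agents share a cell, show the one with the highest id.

.PP...
..R...
......
......
.PP...
...P..

t=1: a0@(5,3):P a1@(0,1):P a2@(4,2):P a3@(0,2):P a4@(4,1):P a5@(1,2):R
t=2: a0@(0,3):P a1@(1,1):P a2@(5,2):P a3@(1,2):P a4@(5,1):P a5@(2,2):R
t=3: a0@(1,3):P a1@(2,1):P a2@(0,2):P a3@(2,2):P a4@(0,1):P a5@(3,2):R
t=4: a0@(2,3):P a1@(3,1):P a2@(1,2):P a3@(3,2):P a4@(1,1):P a5@(4,2):R
t=5: a0@(3,3):P a1@(4,1):P a2@(2,2):P a3@(4,2):P a4@(2,1):P a5@(5,2):R
t=6: a0@(4,3):P a1@(5,1):P a2@(3,2):P a3@(5,2):P a4@(3,1):P a5@(0,2):R
t=7: a0@(5,3):P a1@(0,1):P a2@(4,2):P a3@(0,2):P a4@(4,1):P a5@(1,2):R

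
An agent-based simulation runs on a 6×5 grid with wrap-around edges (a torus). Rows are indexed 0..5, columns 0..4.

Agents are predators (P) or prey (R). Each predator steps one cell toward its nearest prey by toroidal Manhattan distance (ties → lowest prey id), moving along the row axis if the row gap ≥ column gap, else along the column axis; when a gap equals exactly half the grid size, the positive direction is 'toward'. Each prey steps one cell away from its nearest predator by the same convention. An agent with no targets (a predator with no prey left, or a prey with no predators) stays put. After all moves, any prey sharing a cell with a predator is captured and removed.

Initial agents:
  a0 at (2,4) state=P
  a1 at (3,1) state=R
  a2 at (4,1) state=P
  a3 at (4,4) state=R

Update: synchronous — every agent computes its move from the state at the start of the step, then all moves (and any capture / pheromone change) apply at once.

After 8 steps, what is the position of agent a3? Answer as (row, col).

(0, 4)

t=1: a0@(3,4):P a1@(2,1):R a2@(3,1):P a3@(5,4):R
t=2: a0@(4,4):P a1@(1,1):R a2@(2,1):P a3@(0,4):R
t=3: a0@(5,4):P a1@(0,1):R a2@(1,1):P a3@(1,4):R
t=4: a0@(0,4):P a1@(5,1):R a2@(0,1):P a3@(2,4):R
t=5: a0@(1,4):P a1@(4,1):R a2@(5,1):P a3@(3,4):R
t=6: a0@(2,4):P a1@(3,1):R a2@(4,1):P a3@(4,4):R
t=7: a0@(3,4):P a1@(2,1):R a2@(3,1):P a3@(5,4):R
t=8: a0@(4,4):P a1@(1,1):R a2@(2,1):P a3@(0,4):R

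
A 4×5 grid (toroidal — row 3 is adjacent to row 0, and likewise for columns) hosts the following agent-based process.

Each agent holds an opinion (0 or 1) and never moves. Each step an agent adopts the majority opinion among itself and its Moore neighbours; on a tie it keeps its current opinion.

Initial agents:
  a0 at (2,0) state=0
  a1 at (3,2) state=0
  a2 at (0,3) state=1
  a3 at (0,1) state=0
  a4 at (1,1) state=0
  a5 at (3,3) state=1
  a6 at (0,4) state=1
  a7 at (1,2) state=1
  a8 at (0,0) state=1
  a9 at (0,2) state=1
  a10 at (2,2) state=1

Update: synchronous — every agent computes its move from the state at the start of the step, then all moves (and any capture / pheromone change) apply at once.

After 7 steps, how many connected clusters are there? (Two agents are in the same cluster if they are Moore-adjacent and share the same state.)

2

t=1: a0@(2,0):0 a1@(3,2):1 a2@(0,3):1 a3@(0,1):0 a4@(1,1):1 a5@(3,3):1 a6@(0,4):1 a7@(1,2):1 a8@(0,0):1 a9@(0,2):1 a10@(2,2):1
t=2: a0@(2,0):0 a1@(3,2):1 a2@(0,3):1 a3@(0,1):1 a4@(1,1):1 a5@(3,3):1 a6@(0,4):1 a7@(1,2):1 a8@(0,0):1 a9@(0,2):1 a10@(2,2):1
t=3: (unchanged — steady state)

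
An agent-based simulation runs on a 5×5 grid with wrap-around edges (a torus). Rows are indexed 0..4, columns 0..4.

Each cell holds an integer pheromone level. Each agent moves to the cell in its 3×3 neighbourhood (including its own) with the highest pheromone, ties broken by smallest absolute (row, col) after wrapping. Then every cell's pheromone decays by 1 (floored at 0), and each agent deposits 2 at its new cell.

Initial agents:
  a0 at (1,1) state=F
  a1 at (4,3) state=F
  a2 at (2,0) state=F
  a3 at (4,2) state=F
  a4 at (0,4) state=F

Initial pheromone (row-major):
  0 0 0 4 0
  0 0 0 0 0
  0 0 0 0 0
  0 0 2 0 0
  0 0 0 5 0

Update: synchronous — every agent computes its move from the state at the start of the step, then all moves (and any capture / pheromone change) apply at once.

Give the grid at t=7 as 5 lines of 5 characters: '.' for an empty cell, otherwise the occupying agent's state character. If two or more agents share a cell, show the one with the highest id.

F....
.....
.....
.....
...F.

t=1: a0@(0,0) a1@(4,3) a2@(1,0) a3@(4,3) a4@(4,3) | pheromone: 2 0 0 3 0 / 2 0 0 0 0 / 0 0 0 0 0 / 0 0 1 0 0 / 0 0 0 10 0
t=2: a0@(0,0) a1@(4,3) a2@(0,0) a3@(4,3) a4@(4,3) | pheromone: 5 0 0 2 0 / 1 0 0 0 0 / 0 0 0 0 0 / 0 0 0 0 0 / 0 0 0 15 0
t=3: a0@(0,0) a1@(4,3) a2@(0,0) a3@(4,3) a4@(4,3) | pheromone: 8 0 0 1 0 / 0 0 0 0 0 / 0 0 0 0 0 / 0 0 0 0 0 / 0 0 0 20 0
t=4: a0@(0,0) a1@(4,3) a2@(0,0) a3@(4,3) a4@(4,3) | pheromone: 11 0 0 0 0 / 0 0 0 0 0 / 0 0 0 0 0 / 0 0 0 0 0 / 0 0 0 25 0
t=5: a0@(0,0) a1@(4,3) a2@(0,0) a3@(4,3) a4@(4,3) | pheromone: 14 0 0 0 0 / 0 0 0 0 0 / 0 0 0 0 0 / 0 0 0 0 0 / 0 0 0 30 0
t=6: a0@(0,0) a1@(4,3) a2@(0,0) a3@(4,3) a4@(4,3) | pheromone: 17 0 0 0 0 / 0 0 0 0 0 / 0 0 0 0 0 / 0 0 0 0 0 / 0 0 0 35 0
t=7: a0@(0,0) a1@(4,3) a2@(0,0) a3@(4,3) a4@(4,3) | pheromone: 20 0 0 0 0 / 0 0 0 0 0 / 0 0 0 0 0 / 0 0 0 0 0 / 0 0 0 40 0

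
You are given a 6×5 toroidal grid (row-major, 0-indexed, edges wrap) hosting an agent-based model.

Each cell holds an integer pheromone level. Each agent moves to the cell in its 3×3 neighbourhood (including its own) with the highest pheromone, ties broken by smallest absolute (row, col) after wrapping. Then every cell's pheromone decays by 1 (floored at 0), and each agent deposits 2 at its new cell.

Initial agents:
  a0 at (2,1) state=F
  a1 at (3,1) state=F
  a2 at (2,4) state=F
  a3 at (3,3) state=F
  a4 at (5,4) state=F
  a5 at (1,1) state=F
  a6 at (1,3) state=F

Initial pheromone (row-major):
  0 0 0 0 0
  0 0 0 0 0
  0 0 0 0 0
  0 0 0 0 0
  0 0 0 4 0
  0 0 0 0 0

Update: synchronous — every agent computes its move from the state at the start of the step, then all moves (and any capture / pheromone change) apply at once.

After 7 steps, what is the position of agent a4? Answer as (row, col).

(4, 3)

t=1: a0@(1,0) a1@(2,0) a2@(1,0) a3@(4,3) a4@(4,3) a5@(0,0) a6@(0,2) | pheromone: 2 0 2 0 0 / 4 0 0 0 0 / 2 0 0 0 0 / 0 0 0 0 0 / 0 0 0 7 0 / 0 0 0 0 0
t=2: a0@(1,0) a1@(1,0) a2@(1,0) a3@(4,3) a4@(4,3) a5@(1,0) a6@(0,2) | pheromone: 1 0 3 0 0 / 11 0 0 0 0 / 1 0 0 0 0 / 0 0 0 0 0 / 0 0 0 10 0 / 0 0 0 0 0
t=3: a0@(1,0) a1@(1,0) a2@(1,0) a3@(4,3) a4@(4,3) a5@(1,0) a6@(0,2) | pheromone: 0 0 4 0 0 / 18 0 0 0 0 / 0 0 0 0 0 / 0 0 0 0 0 / 0 0 0 13 0 / 0 0 0 0 0
t=4: a0@(1,0) a1@(1,0) a2@(1,0) a3@(4,3) a4@(4,3) a5@(1,0) a6@(0,2) | pheromone: 0 0 5 0 0 / 25 0 0 0 0 / 0 0 0 0 0 / 0 0 0 0 0 / 0 0 0 16 0 / 0 0 0 0 0
t=5: a0@(1,0) a1@(1,0) a2@(1,0) a3@(4,3) a4@(4,3) a5@(1,0) a6@(0,2) | pheromone: 0 0 6 0 0 / 32 0 0 0 0 / 0 0 0 0 0 / 0 0 0 0 0 / 0 0 0 19 0 / 0 0 0 0 0
t=6: a0@(1,0) a1@(1,0) a2@(1,0) a3@(4,3) a4@(4,3) a5@(1,0) a6@(0,2) | pheromone: 0 0 7 0 0 / 39 0 0 0 0 / 0 0 0 0 0 / 0 0 0 0 0 / 0 0 0 22 0 / 0 0 0 0 0
t=7: a0@(1,0) a1@(1,0) a2@(1,0) a3@(4,3) a4@(4,3) a5@(1,0) a6@(0,2) | pheromone: 0 0 8 0 0 / 46 0 0 0 0 / 0 0 0 0 0 / 0 0 0 0 0 / 0 0 0 25 0 / 0 0 0 0 0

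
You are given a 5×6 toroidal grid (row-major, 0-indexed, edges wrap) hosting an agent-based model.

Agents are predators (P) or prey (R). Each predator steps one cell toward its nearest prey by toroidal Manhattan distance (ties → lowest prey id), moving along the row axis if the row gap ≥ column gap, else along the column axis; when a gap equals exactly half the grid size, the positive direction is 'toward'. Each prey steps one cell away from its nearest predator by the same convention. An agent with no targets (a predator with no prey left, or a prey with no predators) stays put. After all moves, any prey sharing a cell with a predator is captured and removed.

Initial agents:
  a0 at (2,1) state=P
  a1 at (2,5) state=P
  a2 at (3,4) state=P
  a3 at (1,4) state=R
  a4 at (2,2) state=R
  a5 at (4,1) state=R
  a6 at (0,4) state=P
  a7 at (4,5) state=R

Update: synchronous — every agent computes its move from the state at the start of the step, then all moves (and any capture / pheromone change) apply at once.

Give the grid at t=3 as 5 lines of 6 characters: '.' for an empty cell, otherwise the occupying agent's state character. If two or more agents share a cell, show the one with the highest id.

......
......
......
...PPR
..R..P

t=1: a0@(2,2):P a1@(1,5):P a2@(2,4):P a4@(2,3):R a5@(0,1):R a6@(1,4):P a7@(0,5):R
t=2: a0@(2,3):P a1@(0,5):P a2@(2,3):P a5@(4,1):R a6@(2,4):P a7@(4,5):R
t=3: a0@(3,3):P a1@(4,5):P a2@(3,3):P a5@(4,2):R a6@(3,4):P a7@(3,5):R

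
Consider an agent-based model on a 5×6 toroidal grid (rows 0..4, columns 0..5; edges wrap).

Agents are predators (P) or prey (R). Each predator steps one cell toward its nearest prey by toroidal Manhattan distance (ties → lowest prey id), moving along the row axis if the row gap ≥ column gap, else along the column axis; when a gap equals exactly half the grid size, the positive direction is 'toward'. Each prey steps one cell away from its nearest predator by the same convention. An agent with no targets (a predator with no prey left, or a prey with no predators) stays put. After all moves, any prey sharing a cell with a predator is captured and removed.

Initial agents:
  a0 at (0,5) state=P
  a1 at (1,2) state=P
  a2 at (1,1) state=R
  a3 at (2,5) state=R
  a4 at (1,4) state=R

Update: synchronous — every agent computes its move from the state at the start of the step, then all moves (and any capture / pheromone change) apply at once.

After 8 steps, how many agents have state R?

3

t=1: a0@(1,5):P a1@(1,1):P a2@(1,0):R a3@(3,5):R a4@(2,4):R
t=2: a0@(1,0):P a1@(1,0):P a2@(1,1):R a3@(4,5):R a4@(3,4):R
t=3: a0@(1,1):P a1@(1,1):P a2@(1,2):R a3@(3,5):R a4@(4,4):R
t=4: a0@(1,2):P a1@(1,2):P a2@(1,3):R a3@(4,5):R a4@(4,3):R
t=5: a0@(1,3):P a1@(1,3):P a2@(1,4):R a3@(4,4):R a4@(3,3):R
t=6: a0@(1,4):P a1@(1,4):P a2@(1,5):R a3@(3,4):R a4@(4,3):R
t=7: a0@(1,5):P a1@(1,5):P a2@(1,0):R a3@(4,4):R a4@(3,3):R
t=8: a0@(1,0):P a1@(1,0):P a2@(1,1):R a3@(3,4):R a4@(4,3):R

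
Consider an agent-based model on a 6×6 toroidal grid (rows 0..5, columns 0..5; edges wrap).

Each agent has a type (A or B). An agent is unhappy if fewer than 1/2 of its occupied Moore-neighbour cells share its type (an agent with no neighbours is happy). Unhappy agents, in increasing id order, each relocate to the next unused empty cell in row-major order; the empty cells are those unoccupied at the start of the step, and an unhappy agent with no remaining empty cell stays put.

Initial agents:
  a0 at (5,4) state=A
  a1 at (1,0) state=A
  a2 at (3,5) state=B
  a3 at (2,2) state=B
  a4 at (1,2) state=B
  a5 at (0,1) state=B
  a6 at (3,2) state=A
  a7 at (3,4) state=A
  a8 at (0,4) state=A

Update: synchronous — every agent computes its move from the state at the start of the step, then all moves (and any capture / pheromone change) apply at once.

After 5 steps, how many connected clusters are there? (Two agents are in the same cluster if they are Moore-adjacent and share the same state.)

2

t=1: a0@(5,4):A a1@(0,0):A a2@(0,2):B a3@(2,2):B a4@(1,2):B a5@(0,1):B a6@(0,3):A a7@(0,5):A a8@(0,4):A
t=2: (unchanged — steady state)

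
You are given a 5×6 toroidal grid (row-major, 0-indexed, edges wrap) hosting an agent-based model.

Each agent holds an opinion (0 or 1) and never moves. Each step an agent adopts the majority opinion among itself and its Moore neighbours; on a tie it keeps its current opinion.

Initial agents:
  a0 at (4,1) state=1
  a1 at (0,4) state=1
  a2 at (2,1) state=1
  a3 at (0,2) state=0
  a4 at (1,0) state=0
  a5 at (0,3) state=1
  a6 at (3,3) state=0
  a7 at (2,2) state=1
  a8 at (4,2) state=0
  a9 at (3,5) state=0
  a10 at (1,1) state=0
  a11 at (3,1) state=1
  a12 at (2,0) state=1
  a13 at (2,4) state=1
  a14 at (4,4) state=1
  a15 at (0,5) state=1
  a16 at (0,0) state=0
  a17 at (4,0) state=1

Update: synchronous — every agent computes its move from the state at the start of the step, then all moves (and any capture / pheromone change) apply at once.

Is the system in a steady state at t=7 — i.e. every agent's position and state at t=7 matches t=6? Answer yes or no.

t=1: a0@(4,1):1 a1@(0,4):1 a2@(2,1):1 a3@(0,2):0 a4@(1,0):0 a5@(0,3):1 a6@(3,3):1 a7@(2,2):1 a8@(4,2):0 a9@(3,5):1 a10@(1,1):0 a11@(3,1):1 a12@(2,0):1 a13@(2,4):0 a14@(4,4):1 a15@(0,5):1 a16@(0,0):0 a17@(4,0):1
t=2: a0@(4,1):1 a1@(0,4):1 a2@(2,1):1 a3@(0,2):0 a4@(1,0):0 a5@(0,3):1 a6@(3,3):1 a7@(2,2):1 a8@(4,2):1 a9@(3,5):1 a10@(1,1):0 a11@(3,1):1 a12@(2,0):1 a13@(2,4):1 a14@(4,4):1 a15@(0,5):1 a16@(0,0):0 a17@(4,0):1
t=3: a0@(4,1):1 a1@(0,4):1 a2@(2,1):1 a3@(0,2):1 a4@(1,0):0 a5@(0,3):1 a6@(3,3):1 a7@(2,2):1 a8@(4,2):1 a9@(3,5):1 a10@(1,1):0 a11@(3,1):1 a12@(2,0):1 a13@(2,4):1 a14@(4,4):1 a15@(0,5):1 a16@(0,0):0 a17@(4,0):1
t=4: a0@(4,1):1 a1@(0,4):1 a2@(2,1):1 a3@(0,2):1 a4@(1,0):0 a5@(0,3):1 a6@(3,3):1 a7@(2,2):1 a8@(4,2):1 a9@(3,5):1 a10@(1,1):1 a11@(3,1):1 a12@(2,0):1 a13@(2,4):1 a14@(4,4):1 a15@(0,5):1 a16@(0,0):0 a17@(4,0):1
t=5: a0@(4,1):1 a1@(0,4):1 a2@(2,1):1 a3@(0,2):1 a4@(1,0):1 a5@(0,3):1 a6@(3,3):1 a7@(2,2):1 a8@(4,2):1 a9@(3,5):1 a10@(1,1):1 a11@(3,1):1 a12@(2,0):1 a13@(2,4):1 a14@(4,4):1 a15@(0,5):1 a16@(0,0):1 a17@(4,0):1
t=6: (unchanged — steady state)

yes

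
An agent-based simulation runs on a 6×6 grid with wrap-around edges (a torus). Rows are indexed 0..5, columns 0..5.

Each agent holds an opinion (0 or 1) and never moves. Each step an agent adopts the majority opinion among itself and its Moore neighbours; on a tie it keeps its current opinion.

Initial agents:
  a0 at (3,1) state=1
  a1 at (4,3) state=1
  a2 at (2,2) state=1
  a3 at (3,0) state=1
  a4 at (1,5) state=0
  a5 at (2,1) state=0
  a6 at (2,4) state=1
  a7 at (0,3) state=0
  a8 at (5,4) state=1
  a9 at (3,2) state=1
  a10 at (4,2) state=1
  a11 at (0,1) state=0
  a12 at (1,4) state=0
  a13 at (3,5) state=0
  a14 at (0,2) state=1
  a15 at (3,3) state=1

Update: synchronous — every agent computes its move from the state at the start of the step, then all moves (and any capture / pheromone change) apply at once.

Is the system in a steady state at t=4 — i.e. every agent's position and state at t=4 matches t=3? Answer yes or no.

t=1: a0@(3,1):1 a1@(4,3):1 a2@(2,2):1 a3@(3,0):1 a4@(1,5):0 a5@(2,1):1 a6@(2,4):0 a7@(0,3):0 a8@(5,4):1 a9@(3,2):1 a10@(4,2):1 a11@(0,1):0 a12@(1,4):0 a13@(3,5):1 a14@(0,2):0 a15@(3,3):1
t=2: (unchanged — steady state)

yes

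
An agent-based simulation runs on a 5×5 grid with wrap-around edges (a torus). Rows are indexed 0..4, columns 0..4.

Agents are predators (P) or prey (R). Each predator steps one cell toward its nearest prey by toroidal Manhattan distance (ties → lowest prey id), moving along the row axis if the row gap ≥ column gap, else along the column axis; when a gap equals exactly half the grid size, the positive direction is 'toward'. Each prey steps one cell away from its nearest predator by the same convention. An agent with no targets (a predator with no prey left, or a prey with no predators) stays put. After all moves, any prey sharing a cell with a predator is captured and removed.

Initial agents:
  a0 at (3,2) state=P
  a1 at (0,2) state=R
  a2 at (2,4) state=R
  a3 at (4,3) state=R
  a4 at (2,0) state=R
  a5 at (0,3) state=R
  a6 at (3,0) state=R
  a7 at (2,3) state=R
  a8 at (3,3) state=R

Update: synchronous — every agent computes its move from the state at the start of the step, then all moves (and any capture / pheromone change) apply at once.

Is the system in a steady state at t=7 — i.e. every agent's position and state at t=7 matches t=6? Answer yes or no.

t=1: a0@(3,3):P a1@(1,2):R a2@(2,0):R a3@(0,3):R a4@(2,4):R a5@(1,3):R a6@(3,4):R a7@(1,3):R a8@(3,4):R
t=2: a0@(3,4):P a1@(0,2):R a2@(2,1):R a3@(1,3):R a4@(1,4):R a5@(0,3):R a6@(3,0):R a7@(0,3):R a8@(3,0):R
t=3: a0@(3,0):P a1@(1,2):R a2@(2,2):R a3@(0,3):R a4@(0,4):R a5@(1,3):R a6@(3,1):R a7@(1,3):R a8@(3,1):R
t=4: a0@(3,1):P a1@(0,2):R a2@(2,3):R a3@(1,3):R a4@(1,4):R a5@(0,3):R a6@(3,2):R a7@(0,3):R a8@(3,2):R
t=5: a0@(3,2):P a1@(1,2):R a2@(2,4):R a3@(0,3):R a4@(0,4):R a5@(1,3):R a6@(3,3):R a7@(1,3):R a8@(3,3):R
t=6: a0@(3,3):P a1@(0,2):R a2@(2,0):R a3@(1,3):R a4@(1,4):R a5@(0,3):R a6@(3,4):R a7@(0,3):R a8@(3,4):R
t=7: a0@(3,4):P a1@(1,2):R a2@(2,1):R a3@(0,3):R a4@(0,4):R a5@(1,3):R a6@(3,0):R a7@(1,3):R a8@(3,0):R

no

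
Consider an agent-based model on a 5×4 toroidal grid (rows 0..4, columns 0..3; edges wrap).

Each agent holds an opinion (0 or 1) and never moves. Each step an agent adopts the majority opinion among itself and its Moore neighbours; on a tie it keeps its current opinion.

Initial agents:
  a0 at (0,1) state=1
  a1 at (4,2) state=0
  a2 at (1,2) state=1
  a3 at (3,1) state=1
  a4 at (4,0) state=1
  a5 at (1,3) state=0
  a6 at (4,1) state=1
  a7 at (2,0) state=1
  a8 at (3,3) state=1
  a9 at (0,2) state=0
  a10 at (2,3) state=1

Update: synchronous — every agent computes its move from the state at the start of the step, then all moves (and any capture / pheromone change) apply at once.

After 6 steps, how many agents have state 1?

t=1: a0@(0,1):1 a1@(4,2):1 a2@(1,2):1 a3@(3,1):1 a4@(4,0):1 a5@(1,3):1 a6@(4,1):1 a7@(2,0):1 a8@(3,3):1 a9@(0,2):0 a10@(2,3):1
t=2: a0@(0,1):1 a1@(4,2):1 a2@(1,2):1 a3@(3,1):1 a4@(4,0):1 a5@(1,3):1 a6@(4,1):1 a7@(2,0):1 a8@(3,3):1 a9@(0,2):1 a10@(2,3):1
t=3: (unchanged — steady state)

11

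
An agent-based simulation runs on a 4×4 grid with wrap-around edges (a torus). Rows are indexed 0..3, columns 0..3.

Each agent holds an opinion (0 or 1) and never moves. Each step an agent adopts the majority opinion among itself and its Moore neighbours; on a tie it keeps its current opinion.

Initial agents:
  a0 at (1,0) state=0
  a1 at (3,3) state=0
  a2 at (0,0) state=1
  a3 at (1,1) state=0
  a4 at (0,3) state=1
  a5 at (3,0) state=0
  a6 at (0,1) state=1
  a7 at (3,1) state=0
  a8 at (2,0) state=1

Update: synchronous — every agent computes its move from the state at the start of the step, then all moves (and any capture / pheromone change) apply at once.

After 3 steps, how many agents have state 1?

5

t=1: a0@(1,0):1 a1@(3,3):1 a2@(0,0):0 a3@(1,1):1 a4@(0,3):0 a5@(3,0):1 a6@(0,1):0 a7@(3,1):1 a8@(2,0):0
t=2: a0@(1,0):0 a1@(3,3):0 a2@(0,0):1 a3@(1,1):0 a4@(0,3):1 a5@(3,0):0 a6@(0,1):1 a7@(3,1):0 a8@(2,0):1
t=3: a0@(1,0):1 a1@(3,3):1 a2@(0,0):0 a3@(1,1):1 a4@(0,3):0 a5@(3,0):1 a6@(0,1):0 a7@(3,1):1 a8@(2,0):0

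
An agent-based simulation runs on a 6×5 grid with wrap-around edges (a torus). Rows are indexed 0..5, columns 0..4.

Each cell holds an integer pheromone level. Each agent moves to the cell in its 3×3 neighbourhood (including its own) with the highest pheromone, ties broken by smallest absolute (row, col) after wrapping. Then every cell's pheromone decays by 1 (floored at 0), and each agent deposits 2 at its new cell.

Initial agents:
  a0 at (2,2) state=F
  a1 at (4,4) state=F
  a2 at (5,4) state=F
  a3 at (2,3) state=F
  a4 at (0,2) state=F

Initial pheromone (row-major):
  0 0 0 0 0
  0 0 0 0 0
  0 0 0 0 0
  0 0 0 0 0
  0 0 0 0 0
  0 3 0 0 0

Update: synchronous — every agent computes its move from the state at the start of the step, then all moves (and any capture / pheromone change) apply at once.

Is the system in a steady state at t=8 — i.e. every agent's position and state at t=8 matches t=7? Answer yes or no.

t=1: a0@(1,1) a1@(3,0) a2@(0,0) a3@(1,2) a4@(5,1) | pheromone: 2 0 0 0 0 / 0 2 2 0 0 / 0 0 0 0 0 / 2 0 0 0 0 / 0 0 0 0 0 / 0 4 0 0 0
t=2: a0@(0,0) a1@(3,0) a2@(5,1) a3@(1,1) a4@(5,1) | pheromone: 3 0 0 0 0 / 0 3 1 0 0 / 0 0 0 0 0 / 3 0 0 0 0 / 0 0 0 0 0 / 0 7 0 0 0
t=3: a0@(5,1) a1@(3,0) a2@(5,1) a3@(0,0) a4@(5,1) | pheromone: 4 0 0 0 0 / 0 2 0 0 0 / 0 0 0 0 0 / 4 0 0 0 0 / 0 0 0 0 0 / 0 12 0 0 0
t=4: a0@(5,1) a1@(3,0) a2@(5,1) a3@(5,1) a4@(5,1) | pheromone: 3 0 0 0 0 / 0 1 0 0 0 / 0 0 0 0 0 / 5 0 0 0 0 / 0 0 0 0 0 / 0 19 0 0 0
t=5: a0@(5,1) a1@(3,0) a2@(5,1) a3@(5,1) a4@(5,1) | pheromone: 2 0 0 0 0 / 0 0 0 0 0 / 0 0 0 0 0 / 6 0 0 0 0 / 0 0 0 0 0 / 0 26 0 0 0
t=6: a0@(5,1) a1@(3,0) a2@(5,1) a3@(5,1) a4@(5,1) | pheromone: 1 0 0 0 0 / 0 0 0 0 0 / 0 0 0 0 0 / 7 0 0 0 0 / 0 0 0 0 0 / 0 33 0 0 0
t=7: a0@(5,1) a1@(3,0) a2@(5,1) a3@(5,1) a4@(5,1) | pheromone: 0 0 0 0 0 / 0 0 0 0 0 / 0 0 0 0 0 / 8 0 0 0 0 / 0 0 0 0 0 / 0 40 0 0 0
t=8: a0@(5,1) a1@(3,0) a2@(5,1) a3@(5,1) a4@(5,1) | pheromone: 0 0 0 0 0 / 0 0 0 0 0 / 0 0 0 0 0 / 9 0 0 0 0 / 0 0 0 0 0 / 0 47 0 0 0

yes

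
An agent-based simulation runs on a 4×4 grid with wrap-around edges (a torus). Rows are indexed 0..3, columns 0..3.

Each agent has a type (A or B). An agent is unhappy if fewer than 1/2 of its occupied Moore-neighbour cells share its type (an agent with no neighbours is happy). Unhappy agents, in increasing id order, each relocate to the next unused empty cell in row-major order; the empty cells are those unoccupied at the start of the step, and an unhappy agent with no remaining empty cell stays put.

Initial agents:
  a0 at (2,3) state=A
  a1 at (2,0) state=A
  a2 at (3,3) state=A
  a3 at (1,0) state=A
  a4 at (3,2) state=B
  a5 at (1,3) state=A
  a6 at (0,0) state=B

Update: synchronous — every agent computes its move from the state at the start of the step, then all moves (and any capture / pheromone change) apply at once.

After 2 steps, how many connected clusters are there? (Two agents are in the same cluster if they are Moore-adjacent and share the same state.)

2

t=1: a0@(2,3):A a1@(2,0):A a2@(3,3):A a3@(1,0):A a4@(0,1):B a5@(1,3):A a6@(0,2):B
t=2: a0@(2,3):A a1@(2,0):A a2@(3,3):A a3@(1,0):A a4@(0,1):B a5@(1,3):A a6@(0,0):B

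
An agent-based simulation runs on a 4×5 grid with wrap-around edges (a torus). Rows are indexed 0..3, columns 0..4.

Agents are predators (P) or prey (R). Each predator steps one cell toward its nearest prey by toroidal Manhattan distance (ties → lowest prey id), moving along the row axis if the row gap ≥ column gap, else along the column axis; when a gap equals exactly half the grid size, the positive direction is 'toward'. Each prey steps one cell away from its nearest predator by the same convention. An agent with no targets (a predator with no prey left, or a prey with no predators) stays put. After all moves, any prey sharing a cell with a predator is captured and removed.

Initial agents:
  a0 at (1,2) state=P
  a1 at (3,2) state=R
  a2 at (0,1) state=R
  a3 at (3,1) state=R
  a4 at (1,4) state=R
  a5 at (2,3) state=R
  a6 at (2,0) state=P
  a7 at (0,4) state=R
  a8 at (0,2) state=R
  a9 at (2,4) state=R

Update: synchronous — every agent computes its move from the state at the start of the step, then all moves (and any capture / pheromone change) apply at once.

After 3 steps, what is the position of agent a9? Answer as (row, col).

t=1: a0@(0,2):P a1@(2,2):R a2@(3,1):R a3@(0,1):R a4@(1,0):R a5@(3,3):R a6@(2,4):P a7@(0,0):R a8@(3,2):R a9@(2,3):R
t=2: a0@(0,1):P a1@(1,2):R a2@(2,1):R a3@(0,0):R a4@(0,0):R a6@(2,3):P a7@(0,4):R a8@(2,2):R a9@(2,2):R
t=3: a0@(0,0):P a2@(1,1):R a3@(0,4):R a4@(0,4):R a6@(2,2):P a7@(0,3):R a8@(2,1):R a9@(2,1):R

(2, 1)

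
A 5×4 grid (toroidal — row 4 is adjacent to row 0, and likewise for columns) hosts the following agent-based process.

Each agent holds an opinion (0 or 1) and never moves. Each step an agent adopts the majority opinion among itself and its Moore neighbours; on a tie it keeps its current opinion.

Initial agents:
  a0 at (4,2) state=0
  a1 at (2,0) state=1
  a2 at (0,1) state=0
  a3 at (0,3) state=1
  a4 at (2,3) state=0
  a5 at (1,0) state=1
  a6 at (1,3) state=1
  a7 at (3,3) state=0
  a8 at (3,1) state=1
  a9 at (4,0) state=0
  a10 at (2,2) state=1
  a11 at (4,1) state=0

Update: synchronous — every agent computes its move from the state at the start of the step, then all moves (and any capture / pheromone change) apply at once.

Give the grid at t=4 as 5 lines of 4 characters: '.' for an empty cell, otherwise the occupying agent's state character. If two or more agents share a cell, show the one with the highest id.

.0.1
1..1
1.11
.1.0
000.

t=1: a0@(4,2):0 a1@(2,0):1 a2@(0,1):0 a3@(0,3):1 a4@(2,3):1 a5@(1,0):1 a6@(1,3):1 a7@(3,3):0 a8@(3,1):1 a9@(4,0):0 a10@(2,2):1 a11@(4,1):0
t=2: (unchanged — steady state)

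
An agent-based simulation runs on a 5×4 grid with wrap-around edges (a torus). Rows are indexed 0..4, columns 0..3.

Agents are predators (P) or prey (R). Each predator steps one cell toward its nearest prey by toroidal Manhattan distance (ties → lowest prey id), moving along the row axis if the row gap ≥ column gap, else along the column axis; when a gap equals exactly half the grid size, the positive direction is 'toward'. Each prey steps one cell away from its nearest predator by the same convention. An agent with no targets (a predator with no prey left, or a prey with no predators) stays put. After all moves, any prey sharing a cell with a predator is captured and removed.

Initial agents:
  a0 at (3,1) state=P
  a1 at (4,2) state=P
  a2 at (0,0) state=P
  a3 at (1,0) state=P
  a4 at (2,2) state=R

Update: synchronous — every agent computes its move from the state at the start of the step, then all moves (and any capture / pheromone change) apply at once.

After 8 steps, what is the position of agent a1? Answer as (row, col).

(1, 3)

t=1: a0@(2,1):P a1@(3,2):P a2@(1,0):P a3@(1,1):P a4@(1,2):R
t=2: a0@(1,1):P a1@(2,2):P a2@(1,1):P a3@(1,2):P a4@(1,3):R
t=3: a0@(1,2):P a1@(1,2):P a2@(1,2):P a3@(1,3):P a4@(1,0):R
t=4: a0@(1,3):P a1@(1,3):P a2@(1,3):P a3@(1,0):P a4@(1,1):R
t=5: a0@(1,0):P a1@(1,0):P a2@(1,0):P a3@(1,1):P a4@(1,2):R
t=6: a0@(1,1):P a1@(1,1):P a2@(1,1):P a3@(1,2):P a4@(1,3):R
t=7: a0@(1,2):P a1@(1,2):P a2@(1,2):P a3@(1,3):P a4@(1,0):R
t=8: a0@(1,3):P a1@(1,3):P a2@(1,3):P a3@(1,0):P a4@(1,1):R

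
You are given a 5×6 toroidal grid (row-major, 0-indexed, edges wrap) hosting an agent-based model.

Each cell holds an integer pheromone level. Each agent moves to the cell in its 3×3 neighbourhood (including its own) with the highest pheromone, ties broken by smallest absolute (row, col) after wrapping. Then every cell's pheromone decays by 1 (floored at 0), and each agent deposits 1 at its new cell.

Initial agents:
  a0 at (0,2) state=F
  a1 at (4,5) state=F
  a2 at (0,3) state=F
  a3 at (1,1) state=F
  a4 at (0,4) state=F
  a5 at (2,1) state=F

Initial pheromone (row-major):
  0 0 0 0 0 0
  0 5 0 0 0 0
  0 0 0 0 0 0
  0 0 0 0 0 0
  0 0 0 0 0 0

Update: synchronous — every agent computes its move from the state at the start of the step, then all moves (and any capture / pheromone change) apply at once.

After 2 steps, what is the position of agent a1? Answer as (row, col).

t=1: a0@(1,1) a1@(0,0) a2@(0,2) a3@(1,1) a4@(0,3) a5@(1,1) | pheromone: 1 0 1 1 0 0 / 0 7 0 0 0 0 / 0 0 0 0 0 0 / 0 0 0 0 0 0 / 0 0 0 0 0 0
t=2: a0@(1,1) a1@(1,1) a2@(1,1) a3@(1,1) a4@(0,2) a5@(1,1) | pheromone: 0 0 1 0 0 0 / 0 11 0 0 0 0 / 0 0 0 0 0 0 / 0 0 0 0 0 0 / 0 0 0 0 0 0

(1, 1)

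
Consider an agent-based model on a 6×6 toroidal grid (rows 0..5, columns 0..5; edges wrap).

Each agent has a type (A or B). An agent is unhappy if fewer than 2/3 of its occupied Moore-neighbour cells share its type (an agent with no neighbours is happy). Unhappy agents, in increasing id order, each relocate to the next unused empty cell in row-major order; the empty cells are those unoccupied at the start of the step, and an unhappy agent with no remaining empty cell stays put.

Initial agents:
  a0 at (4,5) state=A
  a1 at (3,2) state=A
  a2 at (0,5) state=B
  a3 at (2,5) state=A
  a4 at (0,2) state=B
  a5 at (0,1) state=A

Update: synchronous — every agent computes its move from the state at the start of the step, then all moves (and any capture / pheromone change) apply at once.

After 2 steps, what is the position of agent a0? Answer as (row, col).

t=1: a0@(4,5):A a1@(3,2):A a2@(0,5):B a3@(2,5):A a4@(0,0):B a5@(0,3):A
t=2: (unchanged — steady state)

(4, 5)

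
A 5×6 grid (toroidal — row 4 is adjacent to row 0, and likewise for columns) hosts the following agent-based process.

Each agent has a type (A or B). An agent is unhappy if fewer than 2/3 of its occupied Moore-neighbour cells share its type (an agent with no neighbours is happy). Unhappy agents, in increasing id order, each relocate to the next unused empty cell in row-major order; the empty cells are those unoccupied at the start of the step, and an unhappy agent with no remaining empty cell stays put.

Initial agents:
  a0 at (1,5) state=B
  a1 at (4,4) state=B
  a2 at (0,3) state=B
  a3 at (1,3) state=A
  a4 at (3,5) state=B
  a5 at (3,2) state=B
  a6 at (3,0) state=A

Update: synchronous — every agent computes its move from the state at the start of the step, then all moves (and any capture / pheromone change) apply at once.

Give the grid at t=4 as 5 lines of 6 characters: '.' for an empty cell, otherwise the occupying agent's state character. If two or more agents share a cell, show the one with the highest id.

t=1: a0@(1,5):B a1@(4,4):B a2@(0,0):B a3@(0,1):A a4@(0,2):B a5@(3,2):B a6@(0,4):A
t=2: a0@(0,3):B a1@(0,5):B a2@(1,0):B a3@(1,1):A a4@(1,2):B a5@(3,2):B a6@(1,3):A
t=3: a0@(0,0):B a1@(0,5):B a2@(0,1):B a3@(0,2):A a4@(0,4):B a5@(3,2):B a6@(1,4):A
t=4: a0@(0,0):B a1@(0,5):B a2@(0,3):B a3@(1,0):A a4@(1,1):B a5@(3,2):B a6@(1,2):A

B..B.B
ABA...
......
..B...
......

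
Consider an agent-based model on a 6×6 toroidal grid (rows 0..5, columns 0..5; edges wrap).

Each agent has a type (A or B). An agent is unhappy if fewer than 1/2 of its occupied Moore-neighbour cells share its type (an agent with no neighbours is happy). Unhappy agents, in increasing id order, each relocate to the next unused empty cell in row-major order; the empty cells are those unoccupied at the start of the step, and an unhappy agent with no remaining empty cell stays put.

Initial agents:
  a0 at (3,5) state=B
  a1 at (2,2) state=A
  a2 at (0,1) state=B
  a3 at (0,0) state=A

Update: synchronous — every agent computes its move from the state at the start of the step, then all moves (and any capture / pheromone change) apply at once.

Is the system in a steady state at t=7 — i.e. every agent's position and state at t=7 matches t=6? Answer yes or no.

no

t=1: a0@(3,5):B a1@(2,2):A a2@(0,2):B a3@(0,3):A
t=2: a0@(3,5):B a1@(2,2):A a2@(0,0):B a3@(0,1):A
t=3: a0@(3,5):B a1@(2,2):A a2@(0,2):B a3@(0,3):A
t=4: a0@(3,5):B a1@(2,2):A a2@(0,0):B a3@(0,1):A
t=5: a0@(3,5):B a1@(2,2):A a2@(0,2):B a3@(0,3):A
t=6: a0@(3,5):B a1@(2,2):A a2@(0,0):B a3@(0,1):A
t=7: a0@(3,5):B a1@(2,2):A a2@(0,2):B a3@(0,3):A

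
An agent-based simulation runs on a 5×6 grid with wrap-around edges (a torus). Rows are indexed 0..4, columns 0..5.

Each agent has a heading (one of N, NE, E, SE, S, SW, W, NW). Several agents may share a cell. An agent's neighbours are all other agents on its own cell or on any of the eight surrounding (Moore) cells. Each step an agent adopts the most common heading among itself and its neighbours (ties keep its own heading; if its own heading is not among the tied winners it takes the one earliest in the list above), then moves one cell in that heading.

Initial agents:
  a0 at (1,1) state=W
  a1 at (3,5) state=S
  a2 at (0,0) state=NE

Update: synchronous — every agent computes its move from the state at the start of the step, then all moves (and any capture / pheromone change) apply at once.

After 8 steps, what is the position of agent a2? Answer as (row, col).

(2, 2)

t=1: a0@(1,0):W a1@(4,5):S a2@(4,1):NE
t=2: a0@(1,5):W a1@(0,5):S a2@(3,2):NE
t=3: a0@(1,4):W a1@(1,5):S a2@(2,3):NE
t=4: a0@(1,3):W a1@(2,5):S a2@(1,4):NE
t=5: a0@(1,2):W a1@(3,5):S a2@(0,5):NE
t=6: a0@(1,1):W a1@(4,5):S a2@(4,0):NE
t=7: a0@(1,0):W a1@(0,5):S a2@(3,1):NE
t=8: a0@(1,5):W a1@(1,5):S a2@(2,2):NE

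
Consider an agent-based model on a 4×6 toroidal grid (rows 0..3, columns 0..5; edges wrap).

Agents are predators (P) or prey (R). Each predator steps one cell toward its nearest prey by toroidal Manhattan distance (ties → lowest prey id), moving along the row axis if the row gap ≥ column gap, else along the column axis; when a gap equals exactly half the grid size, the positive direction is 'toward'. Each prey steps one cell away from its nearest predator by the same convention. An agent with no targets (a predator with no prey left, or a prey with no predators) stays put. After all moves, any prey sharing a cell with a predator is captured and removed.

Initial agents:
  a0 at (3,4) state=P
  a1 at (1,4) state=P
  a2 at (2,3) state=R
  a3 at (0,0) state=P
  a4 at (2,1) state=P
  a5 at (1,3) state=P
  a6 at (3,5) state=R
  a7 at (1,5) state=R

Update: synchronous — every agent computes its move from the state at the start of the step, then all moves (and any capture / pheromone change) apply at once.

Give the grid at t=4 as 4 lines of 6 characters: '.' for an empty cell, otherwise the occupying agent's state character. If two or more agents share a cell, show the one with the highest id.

t=1: a0@(3,5):P a1@(1,5):P a2@(3,3):R a3@(3,0):P a4@(2,2):P a5@(2,3):P a7@(1,0):R
t=2: a0@(3,4):P a1@(1,0):P a2@(0,3):R a3@(0,0):P a4@(3,2):P a5@(3,3):P a7@(1,1):R
t=3: a0@(0,4):P a1@(1,1):P a2@(1,3):R a3@(1,0):P a4@(0,2):P a5@(0,3):P a7@(1,2):R
t=4: a0@(1,4):P a1@(1,2):P a2@(2,3):R a3@(1,1):P a4@(1,2):P a5@(1,3):P

......
.PPPP.
...R..
......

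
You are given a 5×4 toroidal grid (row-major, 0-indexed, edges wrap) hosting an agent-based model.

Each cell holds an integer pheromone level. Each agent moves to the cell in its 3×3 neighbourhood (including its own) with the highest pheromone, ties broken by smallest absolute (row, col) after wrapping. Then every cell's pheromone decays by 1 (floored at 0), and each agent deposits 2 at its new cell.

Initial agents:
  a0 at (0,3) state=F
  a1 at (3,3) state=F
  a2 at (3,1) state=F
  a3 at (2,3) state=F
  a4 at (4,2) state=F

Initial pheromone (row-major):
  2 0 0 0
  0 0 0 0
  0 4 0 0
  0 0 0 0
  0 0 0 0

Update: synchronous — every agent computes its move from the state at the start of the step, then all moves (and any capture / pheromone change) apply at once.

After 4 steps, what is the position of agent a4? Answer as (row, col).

(0, 0)

t=1: a0@(0,0) a1@(2,0) a2@(2,1) a3@(1,0) a4@(0,1) | pheromone: 3 2 0 0 / 2 0 0 0 / 2 5 0 0 / 0 0 0 0 / 0 0 0 0
t=2: a0@(0,0) a1@(2,1) a2@(2,1) a3@(2,1) a4@(0,0) | pheromone: 6 1 0 0 / 1 0 0 0 / 1 10 0 0 / 0 0 0 0 / 0 0 0 0
t=3: a0@(0,0) a1@(2,1) a2@(2,1) a3@(2,1) a4@(0,0) | pheromone: 9 0 0 0 / 0 0 0 0 / 0 15 0 0 / 0 0 0 0 / 0 0 0 0
t=4: a0@(0,0) a1@(2,1) a2@(2,1) a3@(2,1) a4@(0,0) | pheromone: 12 0 0 0 / 0 0 0 0 / 0 20 0 0 / 0 0 0 0 / 0 0 0 0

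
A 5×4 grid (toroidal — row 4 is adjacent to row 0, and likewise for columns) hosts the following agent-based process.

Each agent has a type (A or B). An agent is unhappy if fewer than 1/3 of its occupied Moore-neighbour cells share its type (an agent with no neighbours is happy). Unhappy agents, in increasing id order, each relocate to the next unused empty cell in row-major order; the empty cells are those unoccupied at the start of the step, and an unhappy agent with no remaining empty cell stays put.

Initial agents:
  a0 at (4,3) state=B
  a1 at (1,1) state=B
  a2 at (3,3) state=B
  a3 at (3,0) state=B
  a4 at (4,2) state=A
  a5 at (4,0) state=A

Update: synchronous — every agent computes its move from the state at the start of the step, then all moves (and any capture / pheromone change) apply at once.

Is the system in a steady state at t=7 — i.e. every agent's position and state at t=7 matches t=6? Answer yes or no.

t=1: a0@(4,3):B a1@(1,1):B a2@(3,3):B a3@(3,0):B a4@(0,0):A a5@(0,1):A
t=2: a0@(4,3):B a1@(0,2):B a2@(3,3):B a3@(3,0):B a4@(0,0):A a5@(0,1):A
t=3: (unchanged — steady state)

yes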